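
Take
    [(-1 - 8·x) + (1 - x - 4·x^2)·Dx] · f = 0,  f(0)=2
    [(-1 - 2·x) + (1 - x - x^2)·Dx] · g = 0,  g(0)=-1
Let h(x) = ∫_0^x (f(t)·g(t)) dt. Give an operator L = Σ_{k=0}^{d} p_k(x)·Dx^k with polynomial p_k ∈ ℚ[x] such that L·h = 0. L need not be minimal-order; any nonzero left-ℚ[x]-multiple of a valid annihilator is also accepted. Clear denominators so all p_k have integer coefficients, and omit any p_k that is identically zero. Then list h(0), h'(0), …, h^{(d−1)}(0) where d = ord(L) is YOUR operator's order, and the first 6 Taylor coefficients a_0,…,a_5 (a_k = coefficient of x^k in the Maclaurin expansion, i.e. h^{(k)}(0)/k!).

L = (-2 - 8·x + 15·x^2 + 16·x^3)·Dx + (1 - 2·x - 4·x^2 + 5·x^3 + 4·x^4)·Dx^2  (order 2).
h: a_k = 0, -2, -2, -16/3, -19/2, -112/5, …
ICs: h(0) = 0, h′(0) = -2.

f: a_k = 2, 2, 10, 18, 58, 130, …
g: a_k = -1, -1, -2, -3, -5, -8, …
h₀=f·g: eliminate ⇒ L₀, order ≤ 1·1.
h=∫₀ˣh₀: take L = L₀·Dx.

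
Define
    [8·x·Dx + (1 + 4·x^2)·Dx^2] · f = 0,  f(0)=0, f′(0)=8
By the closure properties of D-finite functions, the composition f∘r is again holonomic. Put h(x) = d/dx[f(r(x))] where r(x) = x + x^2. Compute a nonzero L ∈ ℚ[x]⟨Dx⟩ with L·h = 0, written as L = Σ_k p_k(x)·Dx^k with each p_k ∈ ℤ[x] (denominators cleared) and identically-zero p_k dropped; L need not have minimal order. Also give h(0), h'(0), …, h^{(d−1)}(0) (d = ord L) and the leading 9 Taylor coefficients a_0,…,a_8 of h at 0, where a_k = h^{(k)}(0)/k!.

f: a_k = 0, 8, 0, -32/3, 0, 128/5, 0, -512/7, 0, …
f∘r: x↦r, Dx↦Dx/r' in L_f ⇒ L₀.
h=h₀': d/dx-closure on L₀ ⇒ L.
L = (-2 + 8·x + 32·x^2 + 48·x^3 + 24·x^4) + (1 + 2·x + 4·x^2 + 16·x^3 + 20·x^4 + 8·x^5)·Dx  (order 1).
h: a_k = 8, 16, -32, -128, -32, 704, 1280, -2048, -10624, …
ICs: h(0) = 8.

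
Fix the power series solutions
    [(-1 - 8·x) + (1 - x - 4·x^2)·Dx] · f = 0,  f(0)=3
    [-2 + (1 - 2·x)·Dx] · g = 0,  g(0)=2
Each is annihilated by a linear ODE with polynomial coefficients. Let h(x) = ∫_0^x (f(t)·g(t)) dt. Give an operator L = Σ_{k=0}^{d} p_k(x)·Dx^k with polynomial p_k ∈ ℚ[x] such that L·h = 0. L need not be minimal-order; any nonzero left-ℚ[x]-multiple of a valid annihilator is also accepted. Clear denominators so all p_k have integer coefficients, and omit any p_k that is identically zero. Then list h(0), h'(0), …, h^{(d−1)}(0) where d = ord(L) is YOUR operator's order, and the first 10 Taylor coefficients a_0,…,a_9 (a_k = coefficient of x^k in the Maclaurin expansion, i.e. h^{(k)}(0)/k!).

L = (-3 - 4·x + 24·x^2)·Dx + (1 - 3·x - 2·x^2 + 8·x^3)·Dx^2  (order 2).
h: a_k = 0, 6, 9, 22, 93/2, 546/5, 247, 4050/7, 5373/4, 9494/3, …
ICs: h(0) = 0, h′(0) = 6.

f: a_k = 3, 3, 15, 27, 87, 195, 543, 1323, 3495, 8787, …
g: a_k = 2, 4, 8, 16, 32, 64, 128, 256, 512, 1024, …
h₀=f·g: eliminate ⇒ L₀, order ≤ 1·1.
h=∫h₀ ⇒ L = L₀·Dx.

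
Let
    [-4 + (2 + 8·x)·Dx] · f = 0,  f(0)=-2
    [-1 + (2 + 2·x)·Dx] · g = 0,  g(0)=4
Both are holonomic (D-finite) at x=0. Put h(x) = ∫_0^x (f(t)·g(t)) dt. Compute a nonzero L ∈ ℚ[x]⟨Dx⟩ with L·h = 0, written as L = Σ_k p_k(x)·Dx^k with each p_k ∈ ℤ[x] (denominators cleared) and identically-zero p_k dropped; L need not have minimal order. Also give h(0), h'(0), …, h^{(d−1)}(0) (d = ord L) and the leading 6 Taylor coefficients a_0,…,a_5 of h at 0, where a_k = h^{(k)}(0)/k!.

f: a_k = -2, -4, 4, -8, 20, -56, …
g: a_k = 4, 2, -1/2, 1/4, -5/32, 7/64, …
L₀ := L_f ⊗_s L_g (sym. prod.), ord ≤ 1.
∫: right-multiply L₀ by Dx.
L = (-5 - 8·x)·Dx + (2 + 10·x + 8·x^2)·Dx^2  (order 2).
h: a_k = 0, -8, -10, 3, -45/8, 981/80, …
ICs: h(0) = 0, h′(0) = -8.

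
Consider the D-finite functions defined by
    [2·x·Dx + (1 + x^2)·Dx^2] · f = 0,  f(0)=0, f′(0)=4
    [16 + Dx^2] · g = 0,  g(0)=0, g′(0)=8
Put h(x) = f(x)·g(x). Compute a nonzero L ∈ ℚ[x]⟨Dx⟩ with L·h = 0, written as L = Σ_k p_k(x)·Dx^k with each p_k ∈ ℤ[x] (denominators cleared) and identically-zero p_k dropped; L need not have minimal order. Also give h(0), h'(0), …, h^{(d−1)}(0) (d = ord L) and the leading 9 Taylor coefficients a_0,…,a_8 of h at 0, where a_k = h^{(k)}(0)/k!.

f: a_k = 0, 4, 0, -4/3, 0, 4/5, 0, -4/7, 0, …
g: a_k = 0, 8, 0, -64/3, 0, 256/15, 0, -2048/315, 0, …
L₀ := L_f ⊗_s L_g (sym. prod.), ord ≤ 4.
L = (5440 + 19136·x^2 + 25856·x^4 + 16384·x^6 + 4096·x^8) + (1152·x + 3200·x^3 + 3072·x^5 + 1024·x^7)·Dx + (612 + 2252·x^2 + 3168·x^4 + 2048·x^6 + 512·x^8)·Dx^2 + (72·x + 200·x^3 + 192·x^5 + 64·x^7)·Dx^3 + (17 + 66·x^2 + 97·x^4 + 64·x^6 + 16·x^8)·Dx^4  (order 4).
h: a_k = 0, 0, 32, 0, -96, 0, 928/9, 0, -352/5, …
ICs: h(0) = 0, h′(0) = 0, h′′(0) = 64, h′′′(0) = 0.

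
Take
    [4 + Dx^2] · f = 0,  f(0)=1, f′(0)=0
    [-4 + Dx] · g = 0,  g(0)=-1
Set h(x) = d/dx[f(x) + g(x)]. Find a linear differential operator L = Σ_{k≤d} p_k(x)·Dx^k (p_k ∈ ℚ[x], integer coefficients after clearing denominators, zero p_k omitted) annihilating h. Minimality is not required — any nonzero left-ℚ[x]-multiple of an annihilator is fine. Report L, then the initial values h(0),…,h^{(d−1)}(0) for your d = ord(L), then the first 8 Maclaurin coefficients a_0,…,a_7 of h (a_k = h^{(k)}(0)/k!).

L = 16 - 4·Dx + 4·Dx^2 - Dx^3  (order 3).
h: a_k = -4, -20, -32, -40, -128/3, -104/3, -1024/45, -272/21, …
ICs: h(0) = -4, h′(0) = -20, h′′(0) = -64.

f: a_k = 1, 0, -2, 0, 2/3, 0, -4/45, 0, …
g: a_k = -1, -4, -8, -32/3, -32/3, -128/15, -256/45, -1024/315, …
Sum ⇒ L₀ = lclm(L_f,L_g) in ℚ(x)⟨Dx⟩.
Derive L from L₀ (diff closure).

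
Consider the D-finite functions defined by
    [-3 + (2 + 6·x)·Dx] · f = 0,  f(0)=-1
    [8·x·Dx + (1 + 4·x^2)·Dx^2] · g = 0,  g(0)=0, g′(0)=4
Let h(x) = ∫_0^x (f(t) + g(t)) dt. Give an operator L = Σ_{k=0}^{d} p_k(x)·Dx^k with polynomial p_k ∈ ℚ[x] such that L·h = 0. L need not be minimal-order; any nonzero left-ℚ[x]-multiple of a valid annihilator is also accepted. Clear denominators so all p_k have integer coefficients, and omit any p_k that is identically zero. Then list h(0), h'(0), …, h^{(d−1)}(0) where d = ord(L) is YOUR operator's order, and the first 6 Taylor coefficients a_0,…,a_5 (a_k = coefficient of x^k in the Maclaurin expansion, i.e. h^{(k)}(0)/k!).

L = (-48 - 360·x + 576·x^2 + 864·x^3)·Dx^2 + (-59 - 192·x - 120·x^2 + 2304·x^3 + 3024·x^4)·Dx^3 + (-6 + 14·x + 144·x^2 + 272·x^3 + 672·x^4 + 864·x^5)·Dx^4  (order 4).
h: a_k = 0, -1, 5/4, 3/8, -337/192, 81/128, …
ICs: h(0) = 0, h′(0) = -1, h′′(0) = 5/2, h′′′(0) = 9/4.

f: a_k = -1, -3/2, 9/8, -27/16, 405/128, -1701/256, …
g: a_k = 0, 4, 0, -16/3, 0, 64/5, …
f+g: L₀ = lclm(L_f,L_g), ord ≤ 1+2.
Integrate: L := L₀·Dx.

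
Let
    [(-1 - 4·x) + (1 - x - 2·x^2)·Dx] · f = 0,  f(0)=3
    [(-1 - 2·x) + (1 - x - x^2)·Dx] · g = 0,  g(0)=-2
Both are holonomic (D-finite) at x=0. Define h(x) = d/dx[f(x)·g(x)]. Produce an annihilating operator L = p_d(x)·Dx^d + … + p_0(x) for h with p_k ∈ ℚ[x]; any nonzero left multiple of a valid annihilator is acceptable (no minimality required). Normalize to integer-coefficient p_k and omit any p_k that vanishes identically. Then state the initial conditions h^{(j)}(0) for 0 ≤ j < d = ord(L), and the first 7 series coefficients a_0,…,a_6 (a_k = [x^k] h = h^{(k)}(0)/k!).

f: a_k = 3, 3, 9, 15, 33, 63, 129, …
g: a_k = -2, -2, -4, -6, -10, -16, -26, …
f·g: L₀ = L_f ⊗_s L_g, ord ≤ 1·1.
Differentiate: ansatz ord ≤ ord L₀ ⇒ L.
L = (12 + 6·x - 36·x^2 - 112·x^3 + 36·x^4 + 180·x^5 + 80·x^6) + (-2 + 21·x^2 - 8·x^3 - 50·x^4 + 3·x^5 + 42·x^6 + 16·x^7)·Dx  (order 1).
h: a_k = -12, -72, -234, -720, -1920, -4932, -12012, …
ICs: h(0) = -12.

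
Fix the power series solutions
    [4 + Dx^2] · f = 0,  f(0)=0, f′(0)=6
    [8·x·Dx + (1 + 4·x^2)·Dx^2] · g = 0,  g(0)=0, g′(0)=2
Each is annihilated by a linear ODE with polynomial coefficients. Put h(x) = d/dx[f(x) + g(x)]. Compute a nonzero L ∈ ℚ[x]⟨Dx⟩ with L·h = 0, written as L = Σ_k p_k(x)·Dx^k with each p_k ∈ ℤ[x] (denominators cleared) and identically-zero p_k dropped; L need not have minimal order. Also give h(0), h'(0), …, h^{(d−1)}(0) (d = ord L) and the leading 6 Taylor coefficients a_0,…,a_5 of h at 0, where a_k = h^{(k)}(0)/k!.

f: a_k = 0, 6, 0, -4, 0, 4/5, …
g: a_k = 0, 2, 0, -8/3, 0, 32/5, …
L₀ := lclm(L_f,L_g); ord L₀ ≤ 2+2.
Derive L from L₀ (diff closure).
L = (-352·x + 1792·x^3 + 512·x^5) + (-4 + 112·x^2 + 576·x^4 + 256·x^6)·Dx + (-88·x + 448·x^3 + 128·x^5)·Dx^2 + (-1 + 28·x^2 + 144·x^4 + 64·x^6)·Dx^3  (order 3).
h: a_k = 8, 0, -20, 0, 36, 0, …
ICs: h(0) = 8, h′(0) = 0, h′′(0) = -40.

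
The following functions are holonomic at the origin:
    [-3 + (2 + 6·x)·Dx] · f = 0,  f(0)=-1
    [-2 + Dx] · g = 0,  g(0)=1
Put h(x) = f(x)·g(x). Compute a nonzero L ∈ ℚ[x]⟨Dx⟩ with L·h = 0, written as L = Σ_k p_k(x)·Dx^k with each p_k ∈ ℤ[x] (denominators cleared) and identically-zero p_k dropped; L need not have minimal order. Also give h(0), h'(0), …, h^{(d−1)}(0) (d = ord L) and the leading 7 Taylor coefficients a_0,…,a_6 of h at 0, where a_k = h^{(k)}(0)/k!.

f: a_k = -1, -3/2, 9/8, -27/16, 405/128, -1701/256, 15309/1024, …
g: a_k = 1, 2, 2, 4/3, 2/3, 4/15, 4/45, …
Product ⇒ symmetric product L₀, ord ≤ 1.
L = (-7 - 12·x) + (2 + 6·x)·Dx  (order 1).
h: a_k = -1, -7/2, -31/8, -181/48, -241/384, -13279/3840, 276497/46080, …
ICs: h(0) = -1.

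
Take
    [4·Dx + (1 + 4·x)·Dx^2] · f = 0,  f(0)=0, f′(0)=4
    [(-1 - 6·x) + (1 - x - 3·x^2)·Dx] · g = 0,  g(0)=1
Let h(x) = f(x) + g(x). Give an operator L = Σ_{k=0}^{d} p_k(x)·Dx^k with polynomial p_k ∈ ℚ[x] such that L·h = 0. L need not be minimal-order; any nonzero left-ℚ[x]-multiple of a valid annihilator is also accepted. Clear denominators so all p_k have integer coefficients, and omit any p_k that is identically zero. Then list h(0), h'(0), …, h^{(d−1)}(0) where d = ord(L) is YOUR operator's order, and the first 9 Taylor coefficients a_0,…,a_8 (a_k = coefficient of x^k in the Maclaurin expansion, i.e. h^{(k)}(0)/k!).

L = (-212 - 1072·x - 3144·x^2 - 2160·x^3 - 2592·x^4)·Dx + (-5 - 248·x - 1922·x^2 - 4308·x^3 - 4464·x^4 - 4320·x^5)·Dx^2 + (6 + 53·x + 108·x^2 - 110·x^3 - 519·x^4 - 1044·x^5 - 864·x^6)·Dx^3  (order 3).
h: a_k = 1, 5, -4, 85/3, -45, 1224/5, -1757/3, 17903/7, -7684, …
ICs: h(0) = 1, h′(0) = 5, h′′(0) = -8.

f: a_k = 0, 4, -8, 64/3, -64, 1024/5, -2048/3, 16384/7, -8192, …
g: a_k = 1, 1, 4, 7, 19, 40, 97, 217, 508, …
Weyl lclm of L_f,L_g ⇒ L₀ (ord ≤ 3).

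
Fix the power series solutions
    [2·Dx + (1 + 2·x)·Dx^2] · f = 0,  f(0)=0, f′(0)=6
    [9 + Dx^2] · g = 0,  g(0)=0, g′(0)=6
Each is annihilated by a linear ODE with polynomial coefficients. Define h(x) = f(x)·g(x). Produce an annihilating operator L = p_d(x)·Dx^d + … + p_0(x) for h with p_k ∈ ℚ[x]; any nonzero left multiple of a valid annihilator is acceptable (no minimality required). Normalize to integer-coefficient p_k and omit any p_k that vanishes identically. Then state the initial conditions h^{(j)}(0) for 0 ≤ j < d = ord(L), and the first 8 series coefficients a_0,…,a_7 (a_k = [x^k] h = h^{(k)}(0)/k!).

f: a_k = 0, 6, -6, 8, -12, 96/5, -32, 384/7, …
g: a_k = 0, 6, 0, -9, 0, 81/20, 0, -243/280, …
h₀=f·g: eliminate ⇒ L₀, order ≤ 2·2.
L = (63 + 1053·x + 3969·x^2 + 5832·x^3 + 2916·x^4) + (63 + 450·x + 972·x^2 + 648·x^3)·Dx + (25 + 270·x + 918·x^2 + 1296·x^3 + 648·x^4)·Dx^2 + (7 + 50·x + 108·x^2 + 72·x^3)·Dx^3 + (2 + 17·x + 53·x^2 + 72·x^3 + 36·x^4)·Dx^4  (order 4).
h: a_k = 0, 0, 36, -36, -6, -18, 135/2, -1083/10, …
ICs: h(0) = 0, h′(0) = 0, h′′(0) = 72, h′′′(0) = -216.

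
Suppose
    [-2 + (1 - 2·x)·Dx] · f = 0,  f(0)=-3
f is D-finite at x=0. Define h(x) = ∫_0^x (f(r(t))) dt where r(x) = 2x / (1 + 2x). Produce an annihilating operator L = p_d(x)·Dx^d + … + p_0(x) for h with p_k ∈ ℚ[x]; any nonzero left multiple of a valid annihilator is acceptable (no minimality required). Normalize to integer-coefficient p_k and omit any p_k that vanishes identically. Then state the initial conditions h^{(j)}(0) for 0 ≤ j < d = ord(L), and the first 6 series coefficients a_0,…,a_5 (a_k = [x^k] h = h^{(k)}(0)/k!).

L = 4·Dx + (-1 + 4·x^2)·Dx^2  (order 2).
h: a_k = 0, -3, -6, -8, -12, -96/5, …
ICs: h(0) = 0, h′(0) = -3.

f: a_k = -3, -6, -12, -24, -48, -96, …
Change of var in L_f (x↦r) gives L₀.
∫: right-multiply L₀ by Dx.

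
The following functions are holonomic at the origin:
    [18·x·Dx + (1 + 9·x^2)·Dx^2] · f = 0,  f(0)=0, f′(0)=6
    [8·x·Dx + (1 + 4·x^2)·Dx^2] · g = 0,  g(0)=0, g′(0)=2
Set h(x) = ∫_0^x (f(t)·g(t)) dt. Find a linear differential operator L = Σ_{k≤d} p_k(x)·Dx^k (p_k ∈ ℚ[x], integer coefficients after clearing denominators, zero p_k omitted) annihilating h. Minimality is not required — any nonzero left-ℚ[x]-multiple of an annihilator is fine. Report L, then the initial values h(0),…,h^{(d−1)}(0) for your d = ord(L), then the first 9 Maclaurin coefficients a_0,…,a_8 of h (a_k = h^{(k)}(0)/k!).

L = (-864·x - 18720·x^3 - 82944·x^5 + 134784·x^7 + 1119744·x^9)·Dx^2 + (-52 - 3036·x^2 - 33696·x^4 - 72576·x^6 + 471744·x^8 + 1679616·x^10)·Dx^3 + (-104·x - 2072·x^3 - 11232·x^5 + 13968·x^7 + 269568·x^9 + 559872·x^11)·Dx^4 + (-1 - 26·x^2 - 205·x^4 + 7380·x^8 + 33696·x^10 + 46656·x^12)·Dx^5  (order 5).
h: a_k = 0, 0, 0, 4, 0, -52/5, 0, 1404/35, 0, …
ICs: h(0) = 0, h′(0) = 0, h′′(0) = 0, h′′′(0) = 24, h′′′′(0) = 0.

f: a_k = 0, 6, 0, -18, 0, 486/5, 0, -4374/7, 0, …
g: a_k = 0, 2, 0, -8/3, 0, 32/5, 0, -128/7, 0, …
f·g: L₀ = L_f ⊗_s L_g, ord ≤ 2·2.
Integrate: L := L₀·Dx.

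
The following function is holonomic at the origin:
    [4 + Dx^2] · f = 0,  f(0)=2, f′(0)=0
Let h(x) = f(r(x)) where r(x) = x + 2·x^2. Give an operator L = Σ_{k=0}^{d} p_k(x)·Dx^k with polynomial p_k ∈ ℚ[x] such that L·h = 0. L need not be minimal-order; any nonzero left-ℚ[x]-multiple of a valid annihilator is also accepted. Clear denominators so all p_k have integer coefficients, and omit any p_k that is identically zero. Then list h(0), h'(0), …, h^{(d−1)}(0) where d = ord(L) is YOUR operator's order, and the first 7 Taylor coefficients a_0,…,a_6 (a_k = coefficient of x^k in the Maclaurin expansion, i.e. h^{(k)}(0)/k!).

f: a_k = 2, 0, -4, 0, 4/3, 0, -8/45, …
h₀=f(r): pull back L_f along r ⇒ L₀.
L = (4 + 48·x + 192·x^2 + 256·x^3) - 4·Dx + (1 + 4·x)·Dx^2  (order 2).
h: a_k = 2, 0, -4, -16, -44/3, 32/3, 1432/45, …
ICs: h(0) = 2, h′(0) = 0.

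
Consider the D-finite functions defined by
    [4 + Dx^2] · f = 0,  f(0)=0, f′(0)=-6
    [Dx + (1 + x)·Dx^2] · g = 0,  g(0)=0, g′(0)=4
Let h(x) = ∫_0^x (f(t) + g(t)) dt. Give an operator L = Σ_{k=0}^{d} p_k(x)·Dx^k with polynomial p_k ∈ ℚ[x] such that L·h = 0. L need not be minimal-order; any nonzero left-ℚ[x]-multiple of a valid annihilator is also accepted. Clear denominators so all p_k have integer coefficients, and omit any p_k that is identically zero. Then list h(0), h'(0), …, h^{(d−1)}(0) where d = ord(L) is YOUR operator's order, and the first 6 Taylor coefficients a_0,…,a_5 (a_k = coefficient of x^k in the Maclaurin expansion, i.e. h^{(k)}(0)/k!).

f: a_k = 0, -6, 0, 4, 0, -4/5, …
g: a_k = 0, 4, -2, 4/3, -1, 4/5, …
Weyl lclm of L_f,L_g ⇒ L₀ (ord ≤ 4).
h=∫₀ˣh₀: take L = L₀·Dx.
L = (20 + 16·x + 8·x^2)·Dx^2 + (12 + 28·x + 24·x^2 + 8·x^3)·Dx^3 + (5 + 4·x + 2·x^2)·Dx^4 + (3 + 7·x + 6·x^2 + 2·x^3)·Dx^5  (order 5).
h: a_k = 0, 0, -1, -2/3, 4/3, -1/5, …
ICs: h(0) = 0, h′(0) = 0, h′′(0) = -2, h′′′(0) = -4, h′′′′(0) = 32.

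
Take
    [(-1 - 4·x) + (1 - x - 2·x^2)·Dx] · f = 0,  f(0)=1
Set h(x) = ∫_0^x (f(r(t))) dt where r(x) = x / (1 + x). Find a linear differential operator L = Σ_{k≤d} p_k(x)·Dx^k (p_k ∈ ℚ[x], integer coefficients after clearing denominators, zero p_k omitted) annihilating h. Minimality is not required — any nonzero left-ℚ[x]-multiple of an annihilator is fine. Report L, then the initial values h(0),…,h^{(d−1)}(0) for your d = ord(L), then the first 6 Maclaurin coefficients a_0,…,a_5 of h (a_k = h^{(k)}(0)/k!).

f: a_k = 1, 1, 3, 5, 11, 21, …
L₀ from L_f via x↦r, Dx↦r'^{-1}Dx.
h=∫₀ˣh₀: take L = L₀·Dx.
L = (1 + 5·x)·Dx + (-1 - 2·x + x^2 + 2·x^3)·Dx^2  (order 2).
h: a_k = 0, 1, 1/2, 2/3, 0, 4/5, …
ICs: h(0) = 0, h′(0) = 1.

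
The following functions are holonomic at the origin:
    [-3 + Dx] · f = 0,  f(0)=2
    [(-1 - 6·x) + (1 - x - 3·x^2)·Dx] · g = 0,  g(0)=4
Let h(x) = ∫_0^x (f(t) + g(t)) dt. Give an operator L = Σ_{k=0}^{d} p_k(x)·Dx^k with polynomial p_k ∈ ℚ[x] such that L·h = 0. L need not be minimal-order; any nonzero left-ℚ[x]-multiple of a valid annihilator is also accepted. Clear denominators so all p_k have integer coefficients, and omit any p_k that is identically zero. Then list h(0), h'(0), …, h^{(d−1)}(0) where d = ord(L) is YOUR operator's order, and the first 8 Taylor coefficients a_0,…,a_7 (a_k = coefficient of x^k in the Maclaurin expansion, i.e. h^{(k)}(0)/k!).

f: a_k = 2, 6, 9, 9, 27/4, 81/20, 81/40, 243/280, …
g: a_k = 4, 4, 16, 28, 76, 160, 388, 868, …
f+g: L₀ = lclm(L_f,L_g), ord ≤ 1+1.
h=∫h₀ ⇒ L = L₀·Dx.
L = (15 + 9·x + 243·x^2 + 162·x^3)·Dx + (1 - 36·x - 99·x^2 + 54·x^3 + 81·x^4)·Dx^2 + (-2 + 11·x + 6·x^2 - 36·x^3 - 27·x^4)·Dx^3  (order 3).
h: a_k = 0, 6, 5, 25/3, 37/4, 331/20, 3281/120, 15601/280, …
ICs: h(0) = 0, h′(0) = 6, h′′(0) = 10.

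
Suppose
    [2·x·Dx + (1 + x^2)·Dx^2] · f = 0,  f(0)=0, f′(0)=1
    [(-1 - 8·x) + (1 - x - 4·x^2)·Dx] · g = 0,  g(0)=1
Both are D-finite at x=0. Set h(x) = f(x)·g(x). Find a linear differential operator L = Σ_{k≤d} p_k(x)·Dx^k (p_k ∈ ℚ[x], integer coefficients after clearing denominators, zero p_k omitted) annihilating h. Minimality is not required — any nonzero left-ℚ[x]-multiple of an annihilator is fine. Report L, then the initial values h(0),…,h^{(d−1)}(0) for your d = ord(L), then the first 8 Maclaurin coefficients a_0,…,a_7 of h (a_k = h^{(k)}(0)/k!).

f: a_k = 0, 1, 0, -1/3, 0, 1/5, 0, -1/7, …
g: a_k = 1, 1, 5, 9, 29, 65, 181, 441, …
Product ⇒ symmetric product L₀, ord ≤ 2.
L = (8 + 2·x + 24·x^2) + (2 + 14·x + 4·x^2 + 24·x^3)·Dx + (-1 + x + 3·x^2 + x^3 + 4·x^4)·Dx^2  (order 2).
h: a_k = 0, 1, 1, 14/3, 26/3, 413/15, 311/5, 3616/21, …
ICs: h(0) = 0, h′(0) = 1.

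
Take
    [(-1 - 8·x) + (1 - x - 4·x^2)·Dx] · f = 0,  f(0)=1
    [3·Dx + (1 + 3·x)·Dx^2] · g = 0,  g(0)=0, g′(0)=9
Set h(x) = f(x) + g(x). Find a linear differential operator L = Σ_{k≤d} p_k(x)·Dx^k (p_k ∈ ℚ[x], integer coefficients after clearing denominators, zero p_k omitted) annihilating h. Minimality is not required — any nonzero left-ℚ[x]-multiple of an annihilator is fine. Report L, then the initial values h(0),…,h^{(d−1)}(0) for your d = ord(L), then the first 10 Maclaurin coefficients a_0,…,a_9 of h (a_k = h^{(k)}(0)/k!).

L = (342 + 2178·x + 6624·x^2 + 6336·x^3 + 6912·x^4)·Dx + (36 + 696·x + 4356·x^2 + 10176·x^3 + 12960·x^4 + 11520·x^5)·Dx^2 + (-13 - 101·x - 191·x^2 + 225·x^3 + 1440·x^4 + 2928·x^5 + 2304·x^6)·Dx^3  (order 3).
h: a_k = 1, 10, -17/2, 36, -127/4, 1054/5, -367/2, 9648/7, -10363/8, 9490, …
ICs: h(0) = 1, h′(0) = 10, h′′(0) = -17.

f: a_k = 1, 1, 5, 9, 29, 65, 181, 441, 1165, 2929, …
g: a_k = 0, 9, -27/2, 27, -243/4, 729/5, -729/2, 6561/7, -19683/8, 6561, …
Weyl lclm of L_f,L_g ⇒ L₀ (ord ≤ 3).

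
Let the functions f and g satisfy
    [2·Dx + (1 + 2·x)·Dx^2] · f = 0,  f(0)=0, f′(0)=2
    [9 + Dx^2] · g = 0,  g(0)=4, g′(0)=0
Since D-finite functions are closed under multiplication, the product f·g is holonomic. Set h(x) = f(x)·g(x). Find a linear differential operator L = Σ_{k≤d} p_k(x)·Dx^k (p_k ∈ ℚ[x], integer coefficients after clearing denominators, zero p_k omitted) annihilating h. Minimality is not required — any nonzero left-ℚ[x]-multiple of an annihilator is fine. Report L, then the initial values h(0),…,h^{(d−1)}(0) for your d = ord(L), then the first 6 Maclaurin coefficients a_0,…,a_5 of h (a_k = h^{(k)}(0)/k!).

L = (63 + 1053·x + 3969·x^2 + 5832·x^3 + 2916·x^4) + (63 + 450·x + 972·x^2 + 648·x^3)·Dx + (25 + 270·x + 918·x^2 + 1296·x^3 + 648·x^4)·Dx^2 + (7 + 50·x + 108·x^2 + 72·x^3)·Dx^3 + (2 + 17·x + 53·x^2 + 72·x^3 + 36·x^4)·Dx^4  (order 4).
h: a_k = 0, 8, -8, -76/3, 20, 23/5, …
ICs: h(0) = 0, h′(0) = 8, h′′(0) = -16, h′′′(0) = -152.

f: a_k = 0, 2, -2, 8/3, -4, 32/5, …
g: a_k = 4, 0, -18, 0, 27/2, 0, …
f·g: L₀ = L_f ⊗_s L_g, ord ≤ 2·2.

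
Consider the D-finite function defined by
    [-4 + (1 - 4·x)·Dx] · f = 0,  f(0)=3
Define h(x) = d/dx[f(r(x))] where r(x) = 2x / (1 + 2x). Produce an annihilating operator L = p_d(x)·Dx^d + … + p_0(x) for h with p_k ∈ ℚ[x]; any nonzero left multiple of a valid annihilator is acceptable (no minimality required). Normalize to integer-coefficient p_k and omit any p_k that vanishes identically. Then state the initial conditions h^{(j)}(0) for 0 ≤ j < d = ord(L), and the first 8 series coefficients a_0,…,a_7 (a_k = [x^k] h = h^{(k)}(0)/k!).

L = 12 + (-1 + 6·x)·Dx  (order 1).
h: a_k = 24, 288, 2592, 20736, 155520, 1119744, 7838208, 53747712, …
ICs: h(0) = 24.

f: a_k = 3, 12, 48, 192, 768, 3072, 12288, 49152, …
L₀ from L_f via x↦r, Dx↦r'^{-1}Dx.
Derive L from L₀ (diff closure).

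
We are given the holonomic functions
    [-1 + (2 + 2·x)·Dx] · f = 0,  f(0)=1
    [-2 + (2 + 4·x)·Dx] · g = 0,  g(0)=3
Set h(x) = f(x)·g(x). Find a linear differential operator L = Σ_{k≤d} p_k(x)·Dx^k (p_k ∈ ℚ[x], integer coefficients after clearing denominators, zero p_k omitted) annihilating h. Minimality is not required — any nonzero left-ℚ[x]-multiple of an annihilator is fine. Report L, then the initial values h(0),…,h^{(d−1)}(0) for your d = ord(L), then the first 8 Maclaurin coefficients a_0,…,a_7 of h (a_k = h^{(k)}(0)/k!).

f: a_k = 1, 1/2, -1/8, 1/16, -5/128, 7/256, -21/1024, 33/2048, …
g: a_k = 3, 3, -3/2, 3/2, -15/8, 21/8, -63/16, 99/16, …
f·g: L₀ = L_f ⊗_s L_g, ord ≤ 1·1.
L = (-3 - 4·x) + (2 + 6·x + 4·x^2)·Dx  (order 1).
h: a_k = 3, 9/2, -3/8, 9/16, -111/128, 351/256, -2271/1024, 7497/2048, …
ICs: h(0) = 3.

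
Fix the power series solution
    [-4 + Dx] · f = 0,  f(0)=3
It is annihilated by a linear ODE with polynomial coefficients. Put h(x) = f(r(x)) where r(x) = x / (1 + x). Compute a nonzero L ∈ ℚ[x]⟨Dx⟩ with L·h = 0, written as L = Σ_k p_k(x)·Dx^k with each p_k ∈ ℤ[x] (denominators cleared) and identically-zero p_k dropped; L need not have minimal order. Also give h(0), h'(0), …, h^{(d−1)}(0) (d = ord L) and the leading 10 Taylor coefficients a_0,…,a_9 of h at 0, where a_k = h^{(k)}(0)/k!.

L = -4 + (1 + 2·x + x^2)·Dx  (order 1).
h: a_k = 3, 12, 12, -4, -4, 28/5, -44/15, -68/105, 316/105, -3316/945, …
ICs: h(0) = 3.

f: a_k = 3, 12, 24, 32, 32, 128/5, 256/15, 1024/105, 512/105, 2048/945, …
L₀ from L_f via x↦r, Dx↦r'^{-1}Dx.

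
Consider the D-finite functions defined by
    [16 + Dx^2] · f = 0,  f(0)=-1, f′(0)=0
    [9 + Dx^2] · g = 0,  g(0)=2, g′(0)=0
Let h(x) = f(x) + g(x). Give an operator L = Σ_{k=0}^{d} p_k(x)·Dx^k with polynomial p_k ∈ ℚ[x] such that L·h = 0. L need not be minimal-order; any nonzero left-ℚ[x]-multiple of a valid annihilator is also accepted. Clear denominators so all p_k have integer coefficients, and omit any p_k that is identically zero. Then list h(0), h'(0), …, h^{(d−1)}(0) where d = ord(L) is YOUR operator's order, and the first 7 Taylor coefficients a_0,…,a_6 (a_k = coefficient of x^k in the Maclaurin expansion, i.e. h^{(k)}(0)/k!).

L = 144 + 25·Dx^2 + Dx^4  (order 4).
h: a_k = 1, 0, -1, 0, -47/12, 0, 1319/360, …
ICs: h(0) = 1, h′(0) = 0, h′′(0) = -2, h′′′(0) = 0.

f: a_k = -1, 0, 8, 0, -32/3, 0, 256/45, …
g: a_k = 2, 0, -9, 0, 27/4, 0, -81/40, …
Weyl lclm of L_f,L_g ⇒ L₀ (ord ≤ 4).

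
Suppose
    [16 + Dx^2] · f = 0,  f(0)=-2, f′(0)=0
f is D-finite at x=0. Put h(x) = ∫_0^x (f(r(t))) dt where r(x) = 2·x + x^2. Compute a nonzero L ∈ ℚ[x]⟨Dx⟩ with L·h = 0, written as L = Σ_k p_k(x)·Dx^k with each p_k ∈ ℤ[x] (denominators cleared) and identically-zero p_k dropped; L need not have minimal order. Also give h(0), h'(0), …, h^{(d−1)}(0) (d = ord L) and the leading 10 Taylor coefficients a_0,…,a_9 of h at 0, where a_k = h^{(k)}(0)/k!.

f: a_k = -2, 0, 16, 0, -64/3, 0, 512/45, 0, -1024/315, 0, …
f∘r: x↦r, Dx↦Dx/r' in L_f ⇒ L₀.
h=∫₀ˣh₀: take L = L₀·Dx.
L = (64 + 192·x + 192·x^2 + 64·x^3)·Dx - Dx^2 + (1 + x)·Dx^3  (order 3).
h: a_k = 0, -2, 0, 64/3, 16, -976/15, -1024/9, 9728/315, 3776/15, 591296/2835, …
ICs: h(0) = 0, h′(0) = -2, h′′(0) = 0.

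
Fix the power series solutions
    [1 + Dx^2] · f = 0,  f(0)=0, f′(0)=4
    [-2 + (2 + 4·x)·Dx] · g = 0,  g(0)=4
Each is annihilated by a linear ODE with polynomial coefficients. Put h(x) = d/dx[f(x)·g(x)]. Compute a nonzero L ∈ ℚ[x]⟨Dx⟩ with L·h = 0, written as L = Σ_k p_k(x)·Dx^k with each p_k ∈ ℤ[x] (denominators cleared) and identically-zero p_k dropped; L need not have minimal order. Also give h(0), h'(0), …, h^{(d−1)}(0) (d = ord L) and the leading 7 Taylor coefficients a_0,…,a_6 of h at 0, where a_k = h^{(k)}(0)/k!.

L = (2 + 12·x + 16·x^2 + 8·x^3 + 4·x^4) + (1 - 6·x^2 - 4·x^3)·Dx + (1 + 5·x + 9·x^2 + 8·x^3 + 4·x^4)·Dx^2  (order 2).
h: a_k = 16, 32, -32, 64/3, -128/3, 384/5, -6112/45, …
ICs: h(0) = 16, h′(0) = 32.

f: a_k = 0, 4, 0, -2/3, 0, 1/30, 0, …
g: a_k = 4, 4, -2, 2, -5/2, 7/2, -21/4, …
Product ⇒ symmetric product L₀, ord ≤ 2.
Differentiate: ansatz ord ≤ ord L₀ ⇒ L.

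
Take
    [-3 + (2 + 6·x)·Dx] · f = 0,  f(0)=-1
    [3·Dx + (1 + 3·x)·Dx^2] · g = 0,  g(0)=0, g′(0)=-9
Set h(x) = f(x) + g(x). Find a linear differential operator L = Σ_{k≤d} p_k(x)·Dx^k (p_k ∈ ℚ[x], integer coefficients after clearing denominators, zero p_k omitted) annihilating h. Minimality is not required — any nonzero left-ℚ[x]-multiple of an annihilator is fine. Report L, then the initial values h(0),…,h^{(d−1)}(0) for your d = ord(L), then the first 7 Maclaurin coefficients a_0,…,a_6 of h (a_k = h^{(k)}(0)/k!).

L = 9·Dx + (15 + 45·x)·Dx^2 + (2 + 12·x + 18·x^2)·Dx^3  (order 3).
h: a_k = -1, -21/2, 117/8, -459/16, 8181/128, -195129/1280, 388557/1024, …
ICs: h(0) = -1, h′(0) = -21/2, h′′(0) = 117/4.

f: a_k = -1, -3/2, 9/8, -27/16, 405/128, -1701/256, 15309/1024, …
g: a_k = 0, -9, 27/2, -27, 243/4, -729/5, 729/2, …
Sum ⇒ L₀ = lclm(L_f,L_g) in ℚ(x)⟨Dx⟩.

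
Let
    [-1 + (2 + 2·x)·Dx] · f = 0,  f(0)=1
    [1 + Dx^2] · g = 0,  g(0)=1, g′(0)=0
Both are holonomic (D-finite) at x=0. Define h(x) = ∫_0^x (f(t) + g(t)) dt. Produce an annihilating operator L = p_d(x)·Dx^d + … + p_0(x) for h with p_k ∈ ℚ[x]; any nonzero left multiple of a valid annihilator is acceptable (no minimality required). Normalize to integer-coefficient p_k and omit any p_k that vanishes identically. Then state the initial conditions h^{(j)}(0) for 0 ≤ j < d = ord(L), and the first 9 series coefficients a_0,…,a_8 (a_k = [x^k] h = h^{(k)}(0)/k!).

L = (-7 - 8·x - 4·x^2)·Dx + (6 + 22·x + 24·x^2 + 8·x^3)·Dx^2 + (-7 - 8·x - 4·x^2)·Dx^3 + (6 + 22·x + 24·x^2 + 8·x^3)·Dx^4  (order 4).
h: a_k = 0, 2, 1/4, -5/24, 1/64, 1/1920, 7/1536, -1009/322560, 33/16384, …
ICs: h(0) = 0, h′(0) = 2, h′′(0) = 1/2, h′′′(0) = -5/4.

f: a_k = 1, 1/2, -1/8, 1/16, -5/128, 7/256, -21/1024, 33/2048, -429/32768, …
g: a_k = 1, 0, -1/2, 0, 1/24, 0, -1/720, 0, 1/40320, …
Sum ⇒ L₀ = lclm(L_f,L_g) in ℚ(x)⟨Dx⟩.
∫: right-multiply L₀ by Dx.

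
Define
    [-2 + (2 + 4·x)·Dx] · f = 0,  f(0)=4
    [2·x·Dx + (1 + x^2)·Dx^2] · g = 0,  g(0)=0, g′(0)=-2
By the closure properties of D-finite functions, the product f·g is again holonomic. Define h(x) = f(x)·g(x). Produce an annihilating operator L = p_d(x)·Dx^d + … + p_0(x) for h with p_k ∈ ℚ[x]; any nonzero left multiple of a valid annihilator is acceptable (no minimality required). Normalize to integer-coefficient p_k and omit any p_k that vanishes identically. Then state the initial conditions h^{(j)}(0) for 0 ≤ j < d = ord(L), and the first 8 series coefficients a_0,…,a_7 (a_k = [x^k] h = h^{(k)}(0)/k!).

L = (3 - 2·x - x^2) + (-2 - 2·x + 6·x^2 + 4·x^3)·Dx + (1 + 4·x + 5·x^2 + 4·x^3 + 4·x^4)·Dx^2  (order 2).
h: a_k = 0, -8, -8, 20/3, -4/3, 31/15, -109/15, 2263/210, …
ICs: h(0) = 0, h′(0) = -8.

f: a_k = 4, 4, -2, 2, -5/2, 7/2, -21/4, 33/4, …
g: a_k = 0, -2, 0, 2/3, 0, -2/5, 0, 2/7, …
f·g: L₀ = L_f ⊗_s L_g, ord ≤ 1·2.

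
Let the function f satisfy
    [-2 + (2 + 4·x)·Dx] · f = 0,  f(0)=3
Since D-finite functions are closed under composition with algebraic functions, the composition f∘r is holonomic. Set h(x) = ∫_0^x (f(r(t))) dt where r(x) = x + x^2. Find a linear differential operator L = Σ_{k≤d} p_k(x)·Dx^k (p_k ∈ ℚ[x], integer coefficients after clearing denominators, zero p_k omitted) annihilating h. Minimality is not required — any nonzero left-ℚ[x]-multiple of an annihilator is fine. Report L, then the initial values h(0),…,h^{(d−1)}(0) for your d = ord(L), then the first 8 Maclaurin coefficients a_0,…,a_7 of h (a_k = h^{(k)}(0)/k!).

L = (-1 - 2·x)·Dx + (1 + 2·x + 2·x^2)·Dx^2  (order 2).
h: a_k = 0, 3, 3/2, 1/2, -3/8, 9/40, -1/16, -9/112, …
ICs: h(0) = 0, h′(0) = 3.

f: a_k = 3, 3, -3/2, 3/2, -15/8, 21/8, -63/16, 99/16, …
Substitute x→r, Dx→(1/r')Dx; clear ⇒ L₀.
Integrate: L := L₀·Dx.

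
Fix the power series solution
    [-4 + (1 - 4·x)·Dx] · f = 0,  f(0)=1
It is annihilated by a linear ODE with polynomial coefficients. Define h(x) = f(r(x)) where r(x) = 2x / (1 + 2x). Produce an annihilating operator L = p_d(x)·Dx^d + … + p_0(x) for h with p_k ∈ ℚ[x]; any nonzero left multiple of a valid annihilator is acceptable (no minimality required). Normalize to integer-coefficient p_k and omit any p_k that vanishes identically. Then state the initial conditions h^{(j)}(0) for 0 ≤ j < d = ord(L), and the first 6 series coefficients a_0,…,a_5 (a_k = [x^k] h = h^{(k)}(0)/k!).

L = 8 + (-1 + 4·x + 12·x^2)·Dx  (order 1).
h: a_k = 1, 8, 48, 288, 1728, 10368, …
ICs: h(0) = 1.

f: a_k = 1, 4, 16, 64, 256, 1024, …
Substitute x→r, Dx→(1/r')Dx; clear ⇒ L₀.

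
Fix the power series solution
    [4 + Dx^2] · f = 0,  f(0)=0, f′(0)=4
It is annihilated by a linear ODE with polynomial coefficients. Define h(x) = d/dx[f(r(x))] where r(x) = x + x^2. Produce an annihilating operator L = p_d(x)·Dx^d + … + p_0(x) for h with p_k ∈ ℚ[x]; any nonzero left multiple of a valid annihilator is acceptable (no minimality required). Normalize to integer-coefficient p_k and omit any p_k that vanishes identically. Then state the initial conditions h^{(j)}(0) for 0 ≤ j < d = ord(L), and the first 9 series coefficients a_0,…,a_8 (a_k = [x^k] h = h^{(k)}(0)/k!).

f: a_k = 0, 4, 0, -8/3, 0, 8/15, 0, -16/315, 0, …
Substitute x→r, Dx→(1/r')Dx; clear ⇒ L₀.
h₀' ⇒ L via d/dx closure of L₀.
L = (16 + 32·x + 96·x^2 + 128·x^3 + 64·x^4) + (-6 - 12·x)·Dx + (1 + 4·x + 4·x^2)·Dx^2  (order 2).
h: a_k = 4, 8, -8, -32, -112/3, 0, 1664/45, 1792/45, 4544/315, …
ICs: h(0) = 4, h′(0) = 8.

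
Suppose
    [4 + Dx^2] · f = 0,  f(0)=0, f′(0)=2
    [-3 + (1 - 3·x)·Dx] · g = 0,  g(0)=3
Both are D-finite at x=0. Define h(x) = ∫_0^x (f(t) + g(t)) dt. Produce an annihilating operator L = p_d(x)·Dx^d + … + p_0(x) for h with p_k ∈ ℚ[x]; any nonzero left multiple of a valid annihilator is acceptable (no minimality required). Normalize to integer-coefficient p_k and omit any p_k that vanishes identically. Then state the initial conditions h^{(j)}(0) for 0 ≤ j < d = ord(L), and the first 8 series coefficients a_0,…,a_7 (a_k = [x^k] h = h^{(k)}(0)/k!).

f: a_k = 0, 2, 0, -4/3, 0, 4/15, 0, -8/315, …
g: a_k = 3, 9, 27, 81, 243, 729, 2187, 6561, …
f+g: L₀ = lclm(L_f,L_g), ord ≤ 2+1.
h=∫h₀ ⇒ L = L₀·Dx.
L = (-348 + 144·x - 216·x^2)·Dx + (44 - 180·x + 216·x^2 - 216·x^3)·Dx^2 + (-87 + 36·x - 54·x^2)·Dx^3 + (11 - 45·x + 54·x^2 - 54·x^3)·Dx^4  (order 4).
h: a_k = 0, 3, 11/2, 9, 239/12, 243/5, 10939/90, 2187/7, …
ICs: h(0) = 0, h′(0) = 3, h′′(0) = 11, h′′′(0) = 54.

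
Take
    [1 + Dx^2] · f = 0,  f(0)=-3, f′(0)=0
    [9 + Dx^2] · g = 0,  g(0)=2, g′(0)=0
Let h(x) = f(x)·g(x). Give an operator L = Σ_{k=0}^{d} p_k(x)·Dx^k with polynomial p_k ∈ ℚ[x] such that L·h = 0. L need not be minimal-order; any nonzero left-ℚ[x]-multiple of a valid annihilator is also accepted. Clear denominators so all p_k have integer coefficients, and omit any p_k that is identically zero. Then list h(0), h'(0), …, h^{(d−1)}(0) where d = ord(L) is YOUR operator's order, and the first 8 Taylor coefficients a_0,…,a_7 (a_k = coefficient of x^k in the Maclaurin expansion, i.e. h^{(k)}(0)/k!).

L = 64 + 20·Dx^2 + Dx^4  (order 4).
h: a_k = -6, 0, 30, 0, -34, 0, 52/3, 0, …
ICs: h(0) = -6, h′(0) = 0, h′′(0) = 60, h′′′(0) = 0.

f: a_k = -3, 0, 3/2, 0, -1/8, 0, 1/240, 0, …
g: a_k = 2, 0, -9, 0, 27/4, 0, -81/40, 0, …
Sym-product of L_f,L_g gives L₀ (≤ ord 4).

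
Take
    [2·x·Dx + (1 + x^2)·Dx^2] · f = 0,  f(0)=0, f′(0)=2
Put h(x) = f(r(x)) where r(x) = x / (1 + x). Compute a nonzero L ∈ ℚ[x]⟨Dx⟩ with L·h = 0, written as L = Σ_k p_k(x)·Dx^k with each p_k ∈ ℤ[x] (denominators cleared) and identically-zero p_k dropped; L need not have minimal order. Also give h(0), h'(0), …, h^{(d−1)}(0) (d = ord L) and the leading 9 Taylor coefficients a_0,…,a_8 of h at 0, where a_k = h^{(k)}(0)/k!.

L = (2 + 4·x)·Dx + (1 + 2·x + 2·x^2)·Dx^2  (order 2).
h: a_k = 0, 2, -2, 4/3, 0, -8/5, 8/3, -16/7, 0, …
ICs: h(0) = 0, h′(0) = 2.

f: a_k = 0, 2, 0, -2/3, 0, 2/5, 0, -2/7, 0, …
h₀=f(r): pull back L_f along r ⇒ L₀.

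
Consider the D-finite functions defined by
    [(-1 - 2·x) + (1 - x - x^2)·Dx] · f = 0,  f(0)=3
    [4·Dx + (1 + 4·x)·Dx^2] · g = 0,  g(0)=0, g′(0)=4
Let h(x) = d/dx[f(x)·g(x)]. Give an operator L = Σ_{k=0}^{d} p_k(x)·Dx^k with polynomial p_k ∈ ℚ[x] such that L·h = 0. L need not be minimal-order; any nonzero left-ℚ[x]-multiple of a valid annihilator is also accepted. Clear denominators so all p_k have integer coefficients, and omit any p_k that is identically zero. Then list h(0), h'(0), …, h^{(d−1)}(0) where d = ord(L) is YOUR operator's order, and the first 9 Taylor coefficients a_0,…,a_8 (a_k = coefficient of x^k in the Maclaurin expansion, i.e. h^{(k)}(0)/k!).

L = (82 + 216·x + 288·x^2) + (-7 + 62·x + 264·x^2 + 224·x^3)·Dx + (-3 - 17·x - 9·x^2 + 52·x^3 + 32·x^4)·Dx^2  (order 2).
h: a_k = 12, -24, 192, -560, 2692, -49488/5, 206868/5, -5688224/35, 4597536/7, …
ICs: h(0) = 12, h′(0) = -24.

f: a_k = 3, 3, 6, 9, 15, 24, 39, 63, 102, …
g: a_k = 0, 4, -8, 64/3, -64, 1024/5, -2048/3, 16384/7, -8192, …
f·g: L₀ = L_f ⊗_s L_g, ord ≤ 1·2.
h₀' ⇒ L via d/dx closure of L₀.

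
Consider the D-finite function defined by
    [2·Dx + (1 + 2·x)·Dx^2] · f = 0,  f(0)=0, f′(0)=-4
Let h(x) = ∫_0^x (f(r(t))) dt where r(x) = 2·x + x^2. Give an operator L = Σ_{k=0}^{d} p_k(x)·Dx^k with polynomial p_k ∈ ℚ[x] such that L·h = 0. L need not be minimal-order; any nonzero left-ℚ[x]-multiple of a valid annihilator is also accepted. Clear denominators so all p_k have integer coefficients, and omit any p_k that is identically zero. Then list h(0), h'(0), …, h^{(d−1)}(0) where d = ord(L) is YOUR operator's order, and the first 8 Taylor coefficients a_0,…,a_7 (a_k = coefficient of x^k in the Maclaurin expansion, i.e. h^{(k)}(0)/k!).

f: a_k = 0, -4, 4, -16/3, 8, -64/5, 64/3, -256/7, …
f∘r: x↦r, Dx↦Dx/r' in L_f ⇒ L₀.
∫: right-multiply L₀ by Dx.
L = (3 + 4·x + 2·x^2)·Dx^2 + (1 + 5·x + 6·x^2 + 2·x^3)·Dx^3  (order 3).
h: a_k = 0, 0, -4, 4, -20/3, 68/5, -464/15, 528/7, …
ICs: h(0) = 0, h′(0) = 0, h′′(0) = -8.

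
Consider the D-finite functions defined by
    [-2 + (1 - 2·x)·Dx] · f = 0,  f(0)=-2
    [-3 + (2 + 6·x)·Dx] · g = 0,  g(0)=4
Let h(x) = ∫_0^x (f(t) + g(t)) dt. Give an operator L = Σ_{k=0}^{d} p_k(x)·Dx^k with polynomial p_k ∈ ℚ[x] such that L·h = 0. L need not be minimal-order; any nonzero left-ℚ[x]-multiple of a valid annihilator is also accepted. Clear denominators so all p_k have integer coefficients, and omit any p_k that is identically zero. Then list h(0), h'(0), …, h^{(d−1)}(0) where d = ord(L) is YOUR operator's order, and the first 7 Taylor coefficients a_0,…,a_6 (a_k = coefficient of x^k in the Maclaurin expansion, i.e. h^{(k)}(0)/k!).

L = (-66 - 108·x)·Dx + (41 + 156·x + 324·x^2)·Dx^2 + (-2 - 38·x - 24·x^2 + 216·x^3)·Dx^3  (order 3).
h: a_k = 0, 2, 1, -25/6, -37/16, -1429/160, -2395/384, …
ICs: h(0) = 0, h′(0) = 2, h′′(0) = 2.

f: a_k = -2, -4, -8, -16, -32, -64, -128, …
g: a_k = 4, 6, -9/2, 27/4, -405/32, 1701/64, -15309/256, …
h₀=f+g: left-lcm gives L₀, ord ≤ 2.
h=∫h₀ ⇒ L = L₀·Dx.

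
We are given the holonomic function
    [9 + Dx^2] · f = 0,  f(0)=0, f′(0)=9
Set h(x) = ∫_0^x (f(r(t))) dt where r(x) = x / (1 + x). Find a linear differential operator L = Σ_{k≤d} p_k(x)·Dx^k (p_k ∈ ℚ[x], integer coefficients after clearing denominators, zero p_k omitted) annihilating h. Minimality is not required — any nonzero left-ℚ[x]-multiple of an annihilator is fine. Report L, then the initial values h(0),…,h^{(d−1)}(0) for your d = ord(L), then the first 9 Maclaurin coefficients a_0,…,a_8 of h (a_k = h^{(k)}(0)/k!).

f: a_k = 0, 9, 0, -27/2, 0, 243/40, 0, -729/560, 0, …
h₀=f(r): pull back L_f along r ⇒ L₀.
∫: right-multiply L₀ by Dx.
L = 9·Dx + (2 + 6·x + 6·x^2 + 2·x^3)·Dx^2 + (1 + 4·x + 6·x^2 + 4·x^3 + x^4)·Dx^3  (order 3).
h: a_k = 0, 0, 9/2, -3, -9/8, 63/10, -879/80, 765/56, -58059/4480, …
ICs: h(0) = 0, h′(0) = 0, h′′(0) = 9.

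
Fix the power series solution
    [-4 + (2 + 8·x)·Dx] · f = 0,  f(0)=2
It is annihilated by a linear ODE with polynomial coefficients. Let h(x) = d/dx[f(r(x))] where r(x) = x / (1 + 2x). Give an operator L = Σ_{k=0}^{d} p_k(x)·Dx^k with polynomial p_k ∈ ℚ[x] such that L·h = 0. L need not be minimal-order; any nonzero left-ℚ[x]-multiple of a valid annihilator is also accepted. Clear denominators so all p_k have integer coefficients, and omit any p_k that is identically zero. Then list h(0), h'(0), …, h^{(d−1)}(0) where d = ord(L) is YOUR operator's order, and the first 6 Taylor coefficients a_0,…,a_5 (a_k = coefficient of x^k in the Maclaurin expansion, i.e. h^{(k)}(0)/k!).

L = (-6 - 24·x) + (-1 - 8·x - 12·x^2)·Dx  (order 1).
h: a_k = 4, -24, 120, -592, 3000, -15696, …
ICs: h(0) = 4.

f: a_k = 2, 4, -4, 8, -20, 56, …
L₀ from L_f via x↦r, Dx↦r'^{-1}Dx.
h=h₀': d/dx-closure on L₀ ⇒ L.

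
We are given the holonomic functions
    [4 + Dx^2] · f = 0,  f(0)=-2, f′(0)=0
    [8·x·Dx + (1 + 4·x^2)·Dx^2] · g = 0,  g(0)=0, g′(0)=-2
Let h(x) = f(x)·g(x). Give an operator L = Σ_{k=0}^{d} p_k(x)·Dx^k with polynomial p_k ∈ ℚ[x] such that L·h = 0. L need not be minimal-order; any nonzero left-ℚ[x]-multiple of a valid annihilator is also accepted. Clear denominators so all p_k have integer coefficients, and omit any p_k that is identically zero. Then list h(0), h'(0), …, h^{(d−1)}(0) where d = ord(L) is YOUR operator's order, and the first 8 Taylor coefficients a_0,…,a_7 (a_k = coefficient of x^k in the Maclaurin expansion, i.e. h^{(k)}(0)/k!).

L = (80 + 832·x^2 + 1408·x^4 + 2048·x^6 + 2048·x^8) + (96·x + 640·x^3 + 1536·x^5 + 2048·x^7)·Dx + (24 + 256·x^2 + 576·x^4 + 1024·x^6 + 1024·x^8)·Dx^2 + (24·x + 160·x^3 + 384·x^5 + 512·x^7)·Dx^3 + (1 + 12·x^2 + 56·x^4 + 128·x^6 + 128·x^8)·Dx^4  (order 4).
h: a_k = 0, 4, 0, -40/3, 0, 392/15, 0, -20816/315, …
ICs: h(0) = 0, h′(0) = 4, h′′(0) = 0, h′′′(0) = -80.

f: a_k = -2, 0, 4, 0, -4/3, 0, 8/45, 0, …
g: a_k = 0, -2, 0, 8/3, 0, -32/5, 0, 128/7, …
f·g: L₀ = L_f ⊗_s L_g, ord ≤ 2·2.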